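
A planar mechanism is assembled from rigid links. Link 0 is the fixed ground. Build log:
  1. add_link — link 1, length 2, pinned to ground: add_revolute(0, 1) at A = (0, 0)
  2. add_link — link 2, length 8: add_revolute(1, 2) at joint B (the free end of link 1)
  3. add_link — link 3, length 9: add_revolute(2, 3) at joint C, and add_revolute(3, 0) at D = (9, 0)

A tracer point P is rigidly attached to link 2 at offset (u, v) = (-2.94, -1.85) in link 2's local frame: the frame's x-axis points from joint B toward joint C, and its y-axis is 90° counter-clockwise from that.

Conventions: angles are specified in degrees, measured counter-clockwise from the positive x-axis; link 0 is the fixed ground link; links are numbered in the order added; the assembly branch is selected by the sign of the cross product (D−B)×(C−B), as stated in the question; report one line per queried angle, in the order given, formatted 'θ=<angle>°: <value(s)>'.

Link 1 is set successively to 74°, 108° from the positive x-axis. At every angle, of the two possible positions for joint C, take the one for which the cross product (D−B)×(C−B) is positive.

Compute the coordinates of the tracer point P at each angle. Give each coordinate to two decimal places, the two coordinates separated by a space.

A=(0,0), D=(9.00,0)
θ=74°: B = A + 2.00·(cos74°, sin74°) = (0.5513, 1.9225)
θ=74°: |BD| = 8.6647
θ=74°: circle(B,8.00) ∩ circle(D,9.00): a=3.3514, h=7.2642
θ=74°:   candidates: C₊=(5.4309,8.2620) cross=62.942; C₋=(2.2073,-5.9042) cross=-62.942
θ=74°:   branch + wants cross > 0 → take C=(5.4309,8.2620) (cross=62.942)
θ=74°: ex = (C−B)/|BC| = (0.6100,0.7924); ey = (-0.7924,0.6100)
θ=74°: P = B + -2.94·ex + -1.85·ey = (0.2240,-1.5357)
θ=108°: B = A + 2.00·(cos108°, sin108°) = (-0.6180, 1.9021)
θ=108°: |BD| = 9.8043
θ=108°: circle(B,8.00) ∩ circle(D,9.00): a=4.0352, h=6.9078
θ=108°:   candidates: C₊=(4.6807,7.8958) cross=67.726; C₋=(2.0003,-5.6573) cross=-67.726
θ=108°:   branch + wants cross > 0 → take C=(4.6807,7.8958) (cross=67.726)
θ=108°: ex = (C−B)/|BC| = (0.6623,0.7492); ey = (-0.7492,0.6623)
θ=108°: P = B + -2.94·ex + -1.85·ey = (-1.1793,-1.5259)

θ=74°: 0.22 -1.54
θ=108°: -1.18 -1.53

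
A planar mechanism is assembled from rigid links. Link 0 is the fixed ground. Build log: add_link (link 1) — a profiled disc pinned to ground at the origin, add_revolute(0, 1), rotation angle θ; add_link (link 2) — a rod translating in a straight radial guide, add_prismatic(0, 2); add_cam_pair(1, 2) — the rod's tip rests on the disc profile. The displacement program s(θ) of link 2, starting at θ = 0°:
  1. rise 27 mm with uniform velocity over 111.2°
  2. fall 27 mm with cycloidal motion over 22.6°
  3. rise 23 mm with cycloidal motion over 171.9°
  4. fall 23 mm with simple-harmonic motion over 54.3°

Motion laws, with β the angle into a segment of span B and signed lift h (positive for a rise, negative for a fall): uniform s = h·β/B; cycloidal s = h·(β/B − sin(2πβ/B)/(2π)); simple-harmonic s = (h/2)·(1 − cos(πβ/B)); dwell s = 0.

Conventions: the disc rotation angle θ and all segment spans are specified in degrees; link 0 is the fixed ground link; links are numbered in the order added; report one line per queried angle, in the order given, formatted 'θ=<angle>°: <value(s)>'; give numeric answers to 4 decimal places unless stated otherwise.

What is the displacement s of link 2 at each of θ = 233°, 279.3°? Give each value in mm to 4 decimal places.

seg 1 [0°–111.2°] uniform, h=27: full span → s += 27 → s = 27.0000
seg 2 [111.2°–133.8°] cycloidal, h=-27: full span → s += -27 → s = 0.0000
seg 3 [133.8°–305.7°] cycloidal, h=23: θ=233° here. β=99.2, B=171.9. 23·(0.5771 − sin(2π·0.5771)/(2π)) = 14.9772 → s = 14.9772
seg 3 [133.8°–305.7°] cycloidal, h=23: θ=279.3° here. β=145.5, B=171.9. 23·(0.8464 − sin(2π·0.8464)/(2π)) = 22.4768 → s = 22.4768

θ=233°: 14.9772
θ=279.3°: 22.4768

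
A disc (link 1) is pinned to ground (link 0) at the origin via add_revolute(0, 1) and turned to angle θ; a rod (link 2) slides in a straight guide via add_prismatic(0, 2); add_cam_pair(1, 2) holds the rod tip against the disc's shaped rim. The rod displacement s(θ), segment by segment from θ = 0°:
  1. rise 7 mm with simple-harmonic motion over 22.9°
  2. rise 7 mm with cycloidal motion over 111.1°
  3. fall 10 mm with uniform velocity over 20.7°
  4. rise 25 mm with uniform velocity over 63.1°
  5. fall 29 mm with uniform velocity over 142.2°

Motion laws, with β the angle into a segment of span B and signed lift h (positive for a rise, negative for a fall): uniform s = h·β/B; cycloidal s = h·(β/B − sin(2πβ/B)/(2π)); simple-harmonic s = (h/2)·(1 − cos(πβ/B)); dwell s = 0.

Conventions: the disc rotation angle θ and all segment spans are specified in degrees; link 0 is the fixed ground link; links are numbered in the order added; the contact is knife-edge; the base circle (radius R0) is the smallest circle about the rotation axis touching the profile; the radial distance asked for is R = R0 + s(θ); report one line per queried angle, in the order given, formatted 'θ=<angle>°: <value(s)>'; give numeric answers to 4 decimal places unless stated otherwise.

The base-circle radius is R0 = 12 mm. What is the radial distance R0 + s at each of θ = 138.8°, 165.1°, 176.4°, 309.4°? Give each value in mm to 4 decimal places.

segment 1 (0° to 22.9°, simple-harmonic, h = 7) is passed completely: s = 0.0000 + (7) = 7.0000
segment 2 (22.9° to 134°, cycloidal, h = 7) is passed completely: s = 7.0000 + (7) = 14.0000
θ = 138.8° falls in segment 3 (134° to 154.7°, uniform, h = -10): β = 138.8 − 134 = 4.8°, B = 20.7°; Δs = -10·4.8/20.7 = -2.3188; s = 14.0000 − 2.3188 = 11.6812
segment 3 (134° to 154.7°, uniform, h = -10) is passed completely: s = 14.0000 + (-10) = 4.0000
θ = 165.1° falls in segment 4 (154.7° to 217.8°, uniform, h = 25): β = 165.1 − 154.7 = 10.4°, B = 63.1°; Δs = 25·10.4/63.1 = 4.1204; s = 4.0000 + 4.1204 = 8.1204
θ = 176.4° falls in segment 4 (154.7° to 217.8°, uniform, h = 25): β = 176.4 − 154.7 = 21.7°, B = 63.1°; Δs = 25·21.7/63.1 = 8.5975; s = 4.0000 + 8.5975 = 12.5975
segment 4 (154.7° to 217.8°, uniform, h = 25) is passed completely: s = 4.0000 + (25) = 29.0000
θ = 309.4° falls in segment 5 (217.8° to 360°, uniform, h = -29): β = 309.4 − 217.8 = 91.6°, B = 142.2°; Δs = -29·91.6/142.2 = -18.6807; s = 29.0000 − 18.6807 = 10.3193
θ=138.8°: R = R0 + s = 12 + 11.6812 = 23.6812
θ=165.1°: R = R0 + s = 12 + 8.1204 = 20.1204
θ=176.4°: R = R0 + s = 12 + 12.5975 = 24.5975
θ=309.4°: R = R0 + s = 12 + 10.3193 = 22.3193

θ=138.8°: 23.6812
θ=165.1°: 20.1204
θ=176.4°: 24.5975
θ=309.4°: 22.3193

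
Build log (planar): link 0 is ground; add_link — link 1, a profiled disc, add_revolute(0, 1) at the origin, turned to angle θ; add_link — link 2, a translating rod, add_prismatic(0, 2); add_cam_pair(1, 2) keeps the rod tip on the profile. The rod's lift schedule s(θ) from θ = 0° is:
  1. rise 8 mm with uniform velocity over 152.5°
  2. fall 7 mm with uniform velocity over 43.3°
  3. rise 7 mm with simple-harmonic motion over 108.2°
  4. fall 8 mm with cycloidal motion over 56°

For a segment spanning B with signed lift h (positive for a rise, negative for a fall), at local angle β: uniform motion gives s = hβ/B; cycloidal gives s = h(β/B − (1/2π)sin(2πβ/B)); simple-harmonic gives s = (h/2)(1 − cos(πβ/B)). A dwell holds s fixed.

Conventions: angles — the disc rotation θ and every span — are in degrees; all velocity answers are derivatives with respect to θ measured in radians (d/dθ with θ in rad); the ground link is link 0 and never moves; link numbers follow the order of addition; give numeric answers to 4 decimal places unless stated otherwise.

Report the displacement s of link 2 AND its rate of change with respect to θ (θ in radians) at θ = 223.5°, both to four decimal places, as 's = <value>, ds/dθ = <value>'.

seg 1 [0°–152.5°] uniform, h=8: full span → s += 8 → s = 8.0000
seg 2 [152.5°–195.8°] uniform, h=-7: full span → s += -7 → s = 1.0000
seg 3 [195.8°–304°] simple-harmonic, h=7: θ=223.5° here. β=27.7, B=108.2. 7/2·(1 − cos(π·0.2560)) = 1.0723 → s = 2.0723
velocity in seg [195.8°–304°] (simple-harmonic), θ in radians: β = 27.7° = 0.4835 rad, B = 108.2° = 1.8884 rad; ds/dθ = (πh/(2B)) sin(πβ/B) = (π·7/(2·1.8884)) sin(π·0.2560) = 4.194130 mm/rad

s = 2.0723, ds/dθ = 4.1941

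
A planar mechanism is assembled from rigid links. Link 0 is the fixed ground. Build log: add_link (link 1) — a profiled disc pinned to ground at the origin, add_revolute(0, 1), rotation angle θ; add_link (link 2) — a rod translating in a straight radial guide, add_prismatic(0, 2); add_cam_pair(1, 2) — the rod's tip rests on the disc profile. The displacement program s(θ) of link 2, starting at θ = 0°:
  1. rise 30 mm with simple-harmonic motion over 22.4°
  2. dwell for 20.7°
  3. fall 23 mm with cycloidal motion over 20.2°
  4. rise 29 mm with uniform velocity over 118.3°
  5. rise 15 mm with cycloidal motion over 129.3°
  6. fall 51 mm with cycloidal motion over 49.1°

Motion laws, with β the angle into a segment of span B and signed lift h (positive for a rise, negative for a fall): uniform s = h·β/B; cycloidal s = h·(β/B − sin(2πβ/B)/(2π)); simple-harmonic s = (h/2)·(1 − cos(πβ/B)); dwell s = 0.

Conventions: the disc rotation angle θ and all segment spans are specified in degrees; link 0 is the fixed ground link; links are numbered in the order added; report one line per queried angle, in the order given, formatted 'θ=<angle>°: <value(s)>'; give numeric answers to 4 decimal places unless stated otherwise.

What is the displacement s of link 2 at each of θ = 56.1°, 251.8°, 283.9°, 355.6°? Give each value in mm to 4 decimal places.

seg 1 [0°–22.4°] simple-harmonic, h=30: full span → s += 30 → s = 30.0000
seg 2 [22.4°–43.1°] dwell: s stays 30.0000
seg 3 [43.1°–63.3°] cycloidal, h=-23: θ=56.1° here. β=13, B=20.2. -23·(0.6436 − sin(2π·0.6436)/(2π)) = -17.6740 → s = 12.3260
seg 3 [43.1°–63.3°] cycloidal, h=-23: full span → s += -23 → s = 7.0000
seg 4 [63.3°–181.6°] uniform, h=29: full span → s += 29 → s = 36.0000
seg 5 [181.6°–310.9°] cycloidal, h=15: θ=251.8° here. β=70.2, B=129.3. 15·(0.5429 − sin(2π·0.5429)/(2π)) = 8.7799 → s = 44.7799
seg 5 [181.6°–310.9°] cycloidal, h=15: θ=283.9° here. β=102.3, B=129.3. 15·(0.7912 − sin(2π·0.7912)/(2π)) = 14.1756 → s = 50.1756
seg 5 [181.6°–310.9°] cycloidal, h=15: full span → s += 15 → s = 51.0000
seg 6 [310.9°–360°] cycloidal, h=-51: θ=355.6° here. β=44.7, B=49.1. -51·(0.9104 − sin(2π·0.9104)/(2π)) = -50.7623 → s = 0.2377

θ=56.1°: 12.3260
θ=251.8°: 44.7799
θ=283.9°: 50.1756
θ=355.6°: 0.2377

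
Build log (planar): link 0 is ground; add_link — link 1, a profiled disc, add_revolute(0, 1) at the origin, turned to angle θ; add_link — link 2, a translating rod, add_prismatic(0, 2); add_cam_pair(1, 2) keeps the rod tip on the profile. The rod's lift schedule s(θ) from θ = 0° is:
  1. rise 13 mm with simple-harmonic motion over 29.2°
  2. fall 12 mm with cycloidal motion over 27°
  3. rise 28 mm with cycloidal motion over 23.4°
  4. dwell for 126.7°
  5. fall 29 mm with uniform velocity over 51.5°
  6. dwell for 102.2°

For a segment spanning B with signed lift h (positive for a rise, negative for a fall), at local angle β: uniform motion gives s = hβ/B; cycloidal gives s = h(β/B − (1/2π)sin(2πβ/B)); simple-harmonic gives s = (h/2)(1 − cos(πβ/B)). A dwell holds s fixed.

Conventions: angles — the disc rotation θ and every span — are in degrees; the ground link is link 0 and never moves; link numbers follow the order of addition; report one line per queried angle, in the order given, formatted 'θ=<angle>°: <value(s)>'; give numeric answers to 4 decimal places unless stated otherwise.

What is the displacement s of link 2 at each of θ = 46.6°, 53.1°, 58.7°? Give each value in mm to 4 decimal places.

seg 1 [0°–29.2°] simple-harmonic, h=13: full span → s += 13 → s = 13.0000
seg 2 [29.2°–56.2°] cycloidal, h=-12: θ=46.6° here. β=17.4, B=27. -12·(0.6444 − sin(2π·0.6444)/(2π)) = -9.2383 → s = 3.7617
seg 2 [29.2°–56.2°] cycloidal, h=-12: θ=53.1° here. β=23.9, B=27. -12·(0.8852 − sin(2π·0.8852)/(2π)) = -11.8836 → s = 1.1164
seg 2 [29.2°–56.2°] cycloidal, h=-12: full span → s += -12 → s = 1.0000
seg 3 [56.2°–79.6°] cycloidal, h=28: θ=58.7° here. β=2.5, B=23.4. 28·(0.1068 − sin(2π·0.1068)/(2π)) = 0.2197 → s = 1.2197

θ=46.6°: 3.7617
θ=53.1°: 1.1164
θ=58.7°: 1.2197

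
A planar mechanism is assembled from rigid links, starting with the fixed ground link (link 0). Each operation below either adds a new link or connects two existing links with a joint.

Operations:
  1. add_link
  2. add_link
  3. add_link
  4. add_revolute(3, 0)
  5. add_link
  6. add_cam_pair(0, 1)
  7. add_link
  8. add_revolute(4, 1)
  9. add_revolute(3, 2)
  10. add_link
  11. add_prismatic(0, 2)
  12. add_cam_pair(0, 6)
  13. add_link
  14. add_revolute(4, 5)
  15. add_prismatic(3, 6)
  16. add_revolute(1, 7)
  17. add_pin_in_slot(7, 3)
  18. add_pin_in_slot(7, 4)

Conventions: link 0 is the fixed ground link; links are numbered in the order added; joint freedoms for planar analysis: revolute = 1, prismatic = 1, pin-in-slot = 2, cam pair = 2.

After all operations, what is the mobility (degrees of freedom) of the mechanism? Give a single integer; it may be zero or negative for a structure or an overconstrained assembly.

ground; <1,0,0>
#1 <2,0,0>
#2 <3,0,0>
#3 <4,0,0>
R:3↔0 J1 <4,1,0>
#4 <5,1,0>
C:0↔1 J2 <5,1,1>
#5 <6,1,1>
R:4↔1 J1 <6,2,1>
R:3↔2 J1 <6,3,1>
#6 <7,3,1>
P:0↔2 J1 <7,4,1>
C:0↔6 J2 <7,4,2>
#7 <8,4,2>
R:4↔5 J1 <8,5,2>
P:3↔6 J1 <8,6,2>
R:1↔7 J1 <8,7,2>
PS:7↔3 J2 <8,7,3>
PS:7↔4 J2 <8,7,4>
3×7 − 2×7 − 1×4 = 3

M = 3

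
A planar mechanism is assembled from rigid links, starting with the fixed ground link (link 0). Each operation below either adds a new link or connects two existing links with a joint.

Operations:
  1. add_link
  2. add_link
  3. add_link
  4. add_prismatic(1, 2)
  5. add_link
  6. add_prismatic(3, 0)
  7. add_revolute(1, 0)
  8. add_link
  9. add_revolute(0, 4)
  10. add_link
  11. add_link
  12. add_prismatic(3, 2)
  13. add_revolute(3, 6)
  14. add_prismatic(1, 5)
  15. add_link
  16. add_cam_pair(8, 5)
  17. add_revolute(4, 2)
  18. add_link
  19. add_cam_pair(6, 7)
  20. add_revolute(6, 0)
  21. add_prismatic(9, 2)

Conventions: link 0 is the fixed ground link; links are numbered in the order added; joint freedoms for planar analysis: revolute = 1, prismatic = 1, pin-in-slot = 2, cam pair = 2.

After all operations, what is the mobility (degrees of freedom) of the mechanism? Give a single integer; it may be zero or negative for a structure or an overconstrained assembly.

L=1 J1=0 J2=0
add link → L=2 J1=0 J2=0
add link → L=3 J1=0 J2=0
add link → L=4 J1=0 J2=0
P@1,2 dof=1 J1 → L=4 J1=1 J2=0
add link → L=5 J1=1 J2=0
P@3,0 dof=1 J1 → L=5 J1=2 J2=0
R@1,0 dof=1 J1 → L=5 J1=3 J2=0
add link → L=6 J1=3 J2=0
R@0,4 dof=1 J1 → L=6 J1=4 J2=0
add link → L=7 J1=4 J2=0
add link → L=8 J1=4 J2=0
P@3,2 dof=1 J1 → L=8 J1=5 J2=0
R@3,6 dof=1 J1 → L=8 J1=6 J2=0
P@1,5 dof=1 J1 → L=8 J1=7 J2=0
add link → L=9 J1=7 J2=0
C@8,5 dof=2 J2 → L=9 J1=7 J2=1
R@4,2 dof=1 J1 → L=9 J1=8 J2=1
add link → L=10 J1=8 J2=1
C@6,7 dof=2 J2 → L=10 J1=8 J2=2
R@6,0 dof=1 J1 → L=10 J1=9 J2=2
P@9,2 dof=1 J1 → L=10 J1=10 J2=2
M=3(L−1)−2J1−J2=3·9−2·10−2=5

M = 5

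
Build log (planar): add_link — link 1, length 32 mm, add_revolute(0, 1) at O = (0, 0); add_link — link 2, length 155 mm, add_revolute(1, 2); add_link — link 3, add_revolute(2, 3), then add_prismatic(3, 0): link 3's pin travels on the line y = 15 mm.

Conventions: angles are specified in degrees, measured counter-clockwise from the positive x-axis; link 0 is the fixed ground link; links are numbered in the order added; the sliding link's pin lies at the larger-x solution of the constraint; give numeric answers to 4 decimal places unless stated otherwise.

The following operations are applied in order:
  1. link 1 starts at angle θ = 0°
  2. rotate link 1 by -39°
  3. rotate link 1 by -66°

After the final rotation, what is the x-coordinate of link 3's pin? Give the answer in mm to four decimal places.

geometry: r = 32 mm, L = 155 mm, e = 15 mm; θ starts at 0°
rotate link 1 by -39°: θ ← 0° -39° = -39°
rotate link 1 by -66°: θ ← -39° -66° = -105°
crank pin P = (r cos θ, r sin θ) = (-8.282209, -30.909626)
h = r sin θ − e = -30.909626 − 15 = -45.909626
x = r cos θ + √(L² − h²) = -8.282209 + 148.044947 = 139.762737

139.7627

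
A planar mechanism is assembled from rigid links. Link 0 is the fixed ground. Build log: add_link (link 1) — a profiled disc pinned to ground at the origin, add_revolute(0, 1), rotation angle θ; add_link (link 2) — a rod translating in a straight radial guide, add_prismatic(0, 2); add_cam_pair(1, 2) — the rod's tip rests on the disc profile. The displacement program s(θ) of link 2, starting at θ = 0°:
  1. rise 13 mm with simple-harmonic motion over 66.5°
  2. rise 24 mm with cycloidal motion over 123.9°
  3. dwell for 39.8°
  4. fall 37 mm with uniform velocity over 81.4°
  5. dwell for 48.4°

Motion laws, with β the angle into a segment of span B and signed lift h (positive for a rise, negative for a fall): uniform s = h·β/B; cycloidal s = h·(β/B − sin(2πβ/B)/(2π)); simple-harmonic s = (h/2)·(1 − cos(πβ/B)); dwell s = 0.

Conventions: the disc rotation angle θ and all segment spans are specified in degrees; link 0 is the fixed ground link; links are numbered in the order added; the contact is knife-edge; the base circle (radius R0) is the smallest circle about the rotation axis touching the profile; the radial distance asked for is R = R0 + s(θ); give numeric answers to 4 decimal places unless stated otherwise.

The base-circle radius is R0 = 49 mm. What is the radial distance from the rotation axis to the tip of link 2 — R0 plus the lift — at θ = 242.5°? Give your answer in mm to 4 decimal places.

seg 1 [0°–66.5°] simple-harmonic, h=13: full span → s += 13 → s = 13.0000
seg 2 [66.5°–190.4°] cycloidal, h=24: full span → s += 24 → s = 37.0000
seg 3 [190.4°–230.2°] dwell: s stays 37.0000
seg 4 [230.2°–311.6°] uniform, h=-37: θ=242.5° here. β=12.3, B=81.4. -37·12.3/81.4 = -5.5909 → s = 31.4091
R = R0 + s = 49 + 31.4091 = 80.4091

80.4091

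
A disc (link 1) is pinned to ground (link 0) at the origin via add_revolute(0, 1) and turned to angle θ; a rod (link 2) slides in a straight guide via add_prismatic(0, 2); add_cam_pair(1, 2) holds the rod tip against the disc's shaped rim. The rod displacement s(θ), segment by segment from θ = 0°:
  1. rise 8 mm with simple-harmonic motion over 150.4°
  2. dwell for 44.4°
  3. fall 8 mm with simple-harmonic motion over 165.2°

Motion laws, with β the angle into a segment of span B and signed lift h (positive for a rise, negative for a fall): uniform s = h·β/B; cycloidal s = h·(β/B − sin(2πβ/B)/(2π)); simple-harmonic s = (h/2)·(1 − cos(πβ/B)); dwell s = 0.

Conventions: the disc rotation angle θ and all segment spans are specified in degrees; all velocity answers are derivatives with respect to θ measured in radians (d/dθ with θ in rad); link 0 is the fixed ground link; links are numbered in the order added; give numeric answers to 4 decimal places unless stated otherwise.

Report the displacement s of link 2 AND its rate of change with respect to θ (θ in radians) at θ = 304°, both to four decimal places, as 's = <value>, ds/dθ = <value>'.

segment 1 (0° to 150.4°, simple-harmonic, h = 8) is passed completely: s = 0.0000 + (8) = 8.0000
segment 2 (150.4° to 194.8°, dwell): s unchanged at 8.0000
θ = 304° falls in segment 3 (194.8° to 360°, simple-harmonic, h = -8): β = 304 − 194.8 = 109.2°, B = 165.2°; Δs = -8/2·(1 − cos(π·0.6610)) = -5.9382; s = 8.0000 − 5.9382 = 2.0618
velocity in seg [194.8°–360°] (simple-harmonic), θ in radians: β = 109.2° = 1.9059 rad, B = 165.2° = 2.8833 rad; ds/dθ = (πh/(2B)) sin(πβ/B) = (π·(-8)/(2·2.8833)) sin(π·0.6610) = -3.812527 mm/rad

s = 2.0618, ds/dθ = -3.8125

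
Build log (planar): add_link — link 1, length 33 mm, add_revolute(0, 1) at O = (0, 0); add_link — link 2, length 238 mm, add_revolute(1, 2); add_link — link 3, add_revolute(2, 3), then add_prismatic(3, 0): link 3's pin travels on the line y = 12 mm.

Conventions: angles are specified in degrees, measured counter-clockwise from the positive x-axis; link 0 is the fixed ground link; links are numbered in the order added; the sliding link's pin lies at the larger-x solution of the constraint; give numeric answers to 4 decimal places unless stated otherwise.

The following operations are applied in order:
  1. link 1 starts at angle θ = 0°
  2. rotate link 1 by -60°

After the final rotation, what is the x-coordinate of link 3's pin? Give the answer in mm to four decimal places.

geometry: r = 33 mm, L = 238 mm, e = 12 mm; θ starts at 0°
rotate link 1 by -60°: θ ← 0° -60° = -60°
crank pin P = (r cos θ, r sin θ) = (16.500000, -28.578838)
h = r sin θ − e = -28.578838 − 12 = -40.578838
x = r cos θ + √(L² − h²) = 16.500000 + 234.515155 = 251.015155

251.0152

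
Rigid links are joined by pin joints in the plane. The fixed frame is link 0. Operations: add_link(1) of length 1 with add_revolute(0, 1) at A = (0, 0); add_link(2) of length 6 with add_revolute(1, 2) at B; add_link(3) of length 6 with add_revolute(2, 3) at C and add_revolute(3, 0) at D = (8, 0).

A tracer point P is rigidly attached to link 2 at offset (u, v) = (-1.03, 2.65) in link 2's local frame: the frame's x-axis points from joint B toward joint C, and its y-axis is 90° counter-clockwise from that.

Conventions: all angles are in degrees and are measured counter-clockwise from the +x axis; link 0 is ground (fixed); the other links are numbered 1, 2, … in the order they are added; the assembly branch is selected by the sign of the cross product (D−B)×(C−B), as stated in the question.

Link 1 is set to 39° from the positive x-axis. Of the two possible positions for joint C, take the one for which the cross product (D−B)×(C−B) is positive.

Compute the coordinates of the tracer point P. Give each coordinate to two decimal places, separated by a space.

A=(0,0), D=(8.00,0)
B = A + 1.00·(cos39°, sin39°) = (0.7771, 0.6293)
|BD| = 7.2502
circle(B,6.00) ∩ circle(D,6.00): a=3.6251, h=4.7811
  candidates: C₊=(4.8036,5.0777) cross=34.664; C₋=(3.9736,-4.4484) cross=-34.664
  branch + wants cross > 0 → take C=(4.8036,5.0777) (cross=34.664)
ex = (C−B)/|BC| = (0.6711,0.7414); ey = (-0.7414,0.6711)
P = B + -1.03·ex + 2.65·ey = (-1.8787,1.6440)

-1.88 1.64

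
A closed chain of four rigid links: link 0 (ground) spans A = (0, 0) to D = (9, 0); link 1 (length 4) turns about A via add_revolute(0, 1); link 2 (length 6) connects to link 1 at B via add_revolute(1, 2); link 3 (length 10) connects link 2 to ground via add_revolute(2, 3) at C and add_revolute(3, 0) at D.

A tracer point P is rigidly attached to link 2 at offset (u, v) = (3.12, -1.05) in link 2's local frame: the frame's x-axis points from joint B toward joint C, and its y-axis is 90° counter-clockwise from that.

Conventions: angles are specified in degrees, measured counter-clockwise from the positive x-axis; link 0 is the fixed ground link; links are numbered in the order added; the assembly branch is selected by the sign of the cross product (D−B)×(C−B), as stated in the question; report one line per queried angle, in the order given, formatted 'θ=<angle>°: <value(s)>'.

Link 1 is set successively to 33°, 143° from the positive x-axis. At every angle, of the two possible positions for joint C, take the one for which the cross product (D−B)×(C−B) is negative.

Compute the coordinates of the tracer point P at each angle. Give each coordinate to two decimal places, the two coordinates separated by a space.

A=(0,0), D=(9.00,0)
θ=33°: B = A + 4.00·(cos33°, sin33°) = (3.3547, 2.1786)
θ=33°: |BD| = 6.0511
θ=33°: circle(B,6.00) ∩ circle(D,10.00): a=-2.2628, h=5.5570
θ=33°:   candidates: C₊=(3.2443,8.1775) cross=33.626; C₋=(-0.7570,-2.1911) cross=-33.626
θ=33°:   branch - wants cross < 0 → take C=(-0.7570,-2.1911) (cross=-33.626)
θ=33°: ex = (C−B)/|BC| = (-0.6853,-0.7283); ey = (0.7283,-0.6853)
θ=33°: P = B + 3.12·ex + -1.05·ey = (0.4519,0.6259)
θ=143°: B = A + 4.00·(cos143°, sin143°) = (-3.1945, 2.4073)
θ=143°: |BD| = 12.4299
θ=143°: circle(B,6.00) ∩ circle(D,10.00): a=3.6405, h=4.7694
θ=143°:   candidates: C₊=(1.3007,6.3813) cross=59.283; C₋=(-0.5466,-2.9768) cross=-59.283
θ=143°:   branch - wants cross < 0 → take C=(-0.5466,-2.9768) (cross=-59.283)
θ=143°: ex = (C−B)/|BC| = (0.4413,-0.8974); ey = (0.8974,0.4413)
θ=143°: P = B + 3.12·ex + -1.05·ey = (-2.7599,-0.8559)

θ=33°: 0.45 0.63
θ=143°: -2.76 -0.86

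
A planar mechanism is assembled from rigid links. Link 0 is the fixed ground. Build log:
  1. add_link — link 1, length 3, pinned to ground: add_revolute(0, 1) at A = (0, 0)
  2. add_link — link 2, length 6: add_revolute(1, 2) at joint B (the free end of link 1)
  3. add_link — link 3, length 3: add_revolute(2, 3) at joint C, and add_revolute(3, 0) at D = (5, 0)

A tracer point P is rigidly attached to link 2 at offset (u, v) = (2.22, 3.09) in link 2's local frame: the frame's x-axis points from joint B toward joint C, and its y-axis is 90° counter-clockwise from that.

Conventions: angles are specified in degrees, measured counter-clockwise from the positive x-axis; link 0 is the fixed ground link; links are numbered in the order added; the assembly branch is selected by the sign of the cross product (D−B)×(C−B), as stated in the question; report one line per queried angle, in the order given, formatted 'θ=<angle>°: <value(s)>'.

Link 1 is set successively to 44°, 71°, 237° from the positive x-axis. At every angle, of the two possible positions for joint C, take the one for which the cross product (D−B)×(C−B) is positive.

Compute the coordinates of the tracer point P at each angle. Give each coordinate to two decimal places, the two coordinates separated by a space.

A=(0,0), D=(5.00,0)
θ=44°: B = A + 3.00·(cos44°, sin44°) = (2.1580, 2.0840)
θ=44°: |BD| = 3.5242
θ=44°: circle(B,6.00) ∩ circle(D,3.00): a=5.5928, h=2.1728
θ=44°:   candidates: C₊=(7.9530,0.5289) cross=7.657; C₋=(5.3833,-2.9754) cross=-7.657
θ=44°:   branch + wants cross > 0 → take C=(7.9530,0.5289) (cross=7.657)
θ=44°: ex = (C−B)/|BC| = (0.9658,-0.2592); ey = (0.2592,0.9658)
θ=44°: P = B + 2.22·ex + 3.09·ey = (5.1030,4.4930)
θ=71°: B = A + 3.00·(cos71°, sin71°) = (0.9767, 2.8366)
θ=71°: |BD| = 4.9227
θ=71°: circle(B,6.00) ∩ circle(D,3.00): a=5.2037, h=2.9868
θ=71°:   candidates: C₊=(6.9508,2.2792) cross=14.703; C₋=(3.5086,-2.6030) cross=-14.703
θ=71°:   branch + wants cross > 0 → take C=(6.9508,2.2792) (cross=14.703)
θ=71°: ex = (C−B)/|BC| = (0.9957,-0.0929); ey = (0.0929,0.9957)
θ=71°: P = B + 2.22·ex + 3.09·ey = (3.4742,5.7070)
θ=237°: B = A + 3.00·(cos237°, sin237°) = (-1.6339, -2.5160)
θ=237°: |BD| = 7.0950
θ=237°: circle(B,6.00) ∩ circle(D,3.00): a=5.4503, h=2.5089
θ=237°:   candidates: C₊=(2.5724,1.7626) cross=17.801; C₋=(4.3518,-2.9291) cross=-17.801
θ=237°:   branch + wants cross > 0 → take C=(2.5724,1.7626) (cross=17.801)
θ=237°: ex = (C−B)/|BC| = (0.7011,0.7131); ey = (-0.7131,0.7011)
θ=237°: P = B + 2.22·ex + 3.09·ey = (-2.2811,1.2333)

θ=44°: 5.10 4.49
θ=71°: 3.47 5.71
θ=237°: -2.28 1.23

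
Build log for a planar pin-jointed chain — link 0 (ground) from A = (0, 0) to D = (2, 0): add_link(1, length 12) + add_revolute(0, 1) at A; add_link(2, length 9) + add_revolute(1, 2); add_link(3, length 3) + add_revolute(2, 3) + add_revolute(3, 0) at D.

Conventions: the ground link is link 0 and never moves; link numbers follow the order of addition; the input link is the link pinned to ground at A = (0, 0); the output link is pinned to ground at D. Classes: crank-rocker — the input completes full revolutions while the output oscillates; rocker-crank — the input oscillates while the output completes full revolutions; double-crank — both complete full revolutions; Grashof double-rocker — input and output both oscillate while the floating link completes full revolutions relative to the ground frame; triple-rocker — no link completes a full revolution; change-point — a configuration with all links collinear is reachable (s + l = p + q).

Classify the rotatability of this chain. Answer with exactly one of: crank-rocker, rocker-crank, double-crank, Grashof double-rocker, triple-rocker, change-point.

lengths: ground=2, input=12, coupler=9, output=3
sorted: s=2 (shortest), l=12 (longest), p+q=12
s + l = 14 vs p + q = 12
s + l > p + q → non-Grashof → no link fully rotates → triple-rocker

triple-rocker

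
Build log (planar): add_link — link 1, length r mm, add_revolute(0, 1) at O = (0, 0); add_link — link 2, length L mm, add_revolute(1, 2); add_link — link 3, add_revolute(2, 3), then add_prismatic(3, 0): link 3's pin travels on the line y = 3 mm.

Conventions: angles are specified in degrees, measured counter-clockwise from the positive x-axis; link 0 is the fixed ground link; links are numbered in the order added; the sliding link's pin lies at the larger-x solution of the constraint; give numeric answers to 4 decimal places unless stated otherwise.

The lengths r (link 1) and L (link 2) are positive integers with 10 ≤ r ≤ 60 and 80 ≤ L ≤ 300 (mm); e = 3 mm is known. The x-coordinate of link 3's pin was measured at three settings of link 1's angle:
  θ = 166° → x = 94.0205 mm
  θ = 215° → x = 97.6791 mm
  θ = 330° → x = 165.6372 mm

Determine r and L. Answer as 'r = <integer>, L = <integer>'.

constraint per measurement: (x − r cos θ)² + (r sin θ − e)² = L²
subtracting the θ₁ and θ₂ equations cancels the r² and L² terms:
r = (x₁² − x₂²) / (2[(x₁cos θ₁ + e sin θ₁) − (x₂cos θ₂ + e sin θ₂)]) = 39.9988 → r = 40
L² = (x₁ − r cos θ₁)² + (r sin θ₁ − e)² = 17689.0083 → L = 133.0000 → L = 133
check at θ₃=330°: x = 165.6372 (printed 165.6372) ✓

r = 40, L = 133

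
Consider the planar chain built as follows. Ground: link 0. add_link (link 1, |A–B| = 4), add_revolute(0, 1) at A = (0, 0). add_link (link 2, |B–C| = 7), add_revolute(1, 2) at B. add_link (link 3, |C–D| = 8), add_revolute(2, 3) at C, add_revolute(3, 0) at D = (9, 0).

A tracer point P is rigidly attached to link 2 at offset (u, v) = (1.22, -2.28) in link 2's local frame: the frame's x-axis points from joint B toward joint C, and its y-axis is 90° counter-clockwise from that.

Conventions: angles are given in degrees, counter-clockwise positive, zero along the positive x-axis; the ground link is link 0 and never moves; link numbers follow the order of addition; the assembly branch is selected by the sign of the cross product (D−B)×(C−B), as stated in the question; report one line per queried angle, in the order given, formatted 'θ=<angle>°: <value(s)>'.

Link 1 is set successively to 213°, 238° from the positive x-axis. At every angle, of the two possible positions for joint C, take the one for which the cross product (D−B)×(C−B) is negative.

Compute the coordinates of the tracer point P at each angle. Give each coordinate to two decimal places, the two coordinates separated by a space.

A=(0,0), D=(9.00,0)
θ=213°: B = A + 4.00·(cos213°, sin213°) = (-3.3547, -2.1786)
θ=213°: |BD| = 12.5453
θ=213°: circle(B,7.00) ∩ circle(D,8.00): a=5.6748, h=4.0984
θ=213°:   candidates: C₊=(1.5222,2.8430) cross=51.415; C₋=(2.9456,-5.2292) cross=-51.415
θ=213°:   branch - wants cross < 0 → take C=(2.9456,-5.2292) (cross=-51.415)
θ=213°: ex = (C−B)/|BC| = (0.9000,-0.4358); ey = (0.4358,0.9000)
θ=213°: P = B + 1.22·ex + -2.28·ey = (-3.2503,-4.7623)
θ=238°: B = A + 4.00·(cos238°, sin238°) = (-2.1197, -3.3922)
θ=238°: |BD| = 11.6256
θ=238°: circle(B,7.00) ∩ circle(D,8.00): a=5.1677, h=4.7218
θ=238°:   candidates: C₊=(1.4454,2.6320) cross=54.894; C₋=(4.2009,-6.4006) cross=-54.894
θ=238°:   branch - wants cross < 0 → take C=(4.2009,-6.4006) (cross=-54.894)
θ=238°: ex = (C−B)/|BC| = (0.9029,-0.4298); ey = (0.4298,0.9029)
θ=238°: P = B + 1.22·ex + -2.28·ey = (-1.9980,-5.9752)

θ=213°: -3.25 -4.76
θ=238°: -2.00 -5.98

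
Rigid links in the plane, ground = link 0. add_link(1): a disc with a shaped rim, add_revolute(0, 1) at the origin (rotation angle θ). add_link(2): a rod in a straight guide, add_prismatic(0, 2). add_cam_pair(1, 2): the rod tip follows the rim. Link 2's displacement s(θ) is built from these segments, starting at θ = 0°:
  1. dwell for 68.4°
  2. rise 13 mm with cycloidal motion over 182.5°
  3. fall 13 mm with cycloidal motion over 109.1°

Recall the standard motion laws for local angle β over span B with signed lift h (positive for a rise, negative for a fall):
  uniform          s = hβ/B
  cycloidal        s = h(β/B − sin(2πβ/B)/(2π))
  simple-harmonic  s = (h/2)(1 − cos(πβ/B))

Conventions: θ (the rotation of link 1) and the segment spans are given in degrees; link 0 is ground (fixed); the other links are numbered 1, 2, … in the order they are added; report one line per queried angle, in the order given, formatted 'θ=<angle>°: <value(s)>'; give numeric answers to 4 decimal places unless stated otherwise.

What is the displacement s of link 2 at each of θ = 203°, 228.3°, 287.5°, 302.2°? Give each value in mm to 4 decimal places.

segment 1 (0° to 68.4°, dwell): s unchanged at 0.0000
θ = 203° falls in segment 2 (68.4° to 250.9°, cycloidal, h = 13): β = 203 − 68.4 = 134.6°, B = 182.5°; Δs = 13·(0.7375 − sin(2π·0.7375)/(2π)) = 11.6506; s = 0.0000 + 11.6506 = 11.6506
θ = 228.3° falls in segment 2 (68.4° to 250.9°, cycloidal, h = 13): β = 228.3 − 68.4 = 159.9°, B = 182.5°; Δs = 13·(0.8762 − sin(2π·0.8762)/(2π)) = 12.8424; s = 0.0000 + 12.8424 = 12.8424
segment 2 (68.4° to 250.9°, cycloidal, h = 13) is passed completely: s = 0.0000 + (13) = 13.0000
θ = 287.5° falls in segment 3 (250.9° to 360°, cycloidal, h = -13): β = 287.5 − 250.9 = 36.6°, B = 109.1°; Δs = -13·(0.3355 − sin(2π·0.3355)/(2π)) = -2.5834; s = 13.0000 − 2.5834 = 10.4166
θ = 302.2° falls in segment 3 (250.9° to 360°, cycloidal, h = -13): β = 302.2 − 250.9 = 51.3°, B = 109.1°; Δs = -13·(0.4702 − sin(2π·0.4702)/(2π)) = -5.7277; s = 13.0000 − 5.7277 = 7.2723

θ=203°: 11.6506
θ=228.3°: 12.8424
θ=287.5°: 10.4166
θ=302.2°: 7.2723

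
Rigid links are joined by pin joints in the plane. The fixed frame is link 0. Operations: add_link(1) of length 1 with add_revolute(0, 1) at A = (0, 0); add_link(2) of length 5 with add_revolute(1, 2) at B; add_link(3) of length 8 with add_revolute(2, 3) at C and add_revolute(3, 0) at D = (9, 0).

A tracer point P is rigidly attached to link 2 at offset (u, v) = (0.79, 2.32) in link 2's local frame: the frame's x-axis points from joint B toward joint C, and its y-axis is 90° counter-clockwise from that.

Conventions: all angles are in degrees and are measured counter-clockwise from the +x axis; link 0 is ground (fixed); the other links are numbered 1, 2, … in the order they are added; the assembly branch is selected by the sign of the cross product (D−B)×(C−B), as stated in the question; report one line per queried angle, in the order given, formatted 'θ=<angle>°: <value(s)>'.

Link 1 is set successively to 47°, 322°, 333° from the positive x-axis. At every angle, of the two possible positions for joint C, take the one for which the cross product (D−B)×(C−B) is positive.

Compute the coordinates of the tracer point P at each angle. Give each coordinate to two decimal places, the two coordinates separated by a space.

A=(0,0), D=(9.00,0)
θ=47°: B = A + 1.00·(cos47°, sin47°) = (0.6820, 0.7314)
θ=47°: |BD| = 8.3501
θ=47°: circle(B,5.00) ∩ circle(D,8.00): a=1.8397, h=4.6492
θ=47°:   candidates: C₊=(2.9219,5.2016) cross=38.822; C₋=(2.1075,-4.0611) cross=-38.822
θ=47°:   branch + wants cross > 0 → take C=(2.9219,5.2016) (cross=38.822)
θ=47°: ex = (C−B)/|BC| = (0.4480,0.8940); ey = (-0.8940,0.4480)
θ=47°: P = B + 0.79·ex + 2.32·ey = (-1.0383,2.4770)
θ=322°: B = A + 1.00·(cos322°, sin322°) = (0.7880, -0.6157)
θ=322°: |BD| = 8.2350
θ=322°: circle(B,5.00) ∩ circle(D,8.00): a=1.7496, h=4.6839
θ=322°:   candidates: C₊=(2.1825,4.1859) cross=38.572; C₋=(2.8829,-5.1557) cross=-38.572
θ=322°:   branch + wants cross > 0 → take C=(2.1825,4.1859) (cross=38.572)
θ=322°: ex = (C−B)/|BC| = (0.2789,0.9603); ey = (-0.9603,0.2789)
θ=322°: P = B + 0.79·ex + 2.32·ey = (-1.2196,0.7900)
θ=333°: B = A + 1.00·(cos333°, sin333°) = (0.8910, -0.4540)
θ=333°: |BD| = 8.1217
θ=333°: circle(B,5.00) ∩ circle(D,8.00): a=1.6599, h=4.7164
θ=333°:   candidates: C₊=(2.2846,4.3479) cross=38.305; C₋=(2.8119,-5.0703) cross=-38.305
θ=333°:   branch + wants cross > 0 → take C=(2.2846,4.3479) (cross=38.305)
θ=333°: ex = (C−B)/|BC| = (0.2787,0.9604); ey = (-0.9604,0.2787)
θ=333°: P = B + 0.79·ex + 2.32·ey = (-1.1169,0.9513)

θ=47°: -1.04 2.48
θ=322°: -1.22 0.79
θ=333°: -1.12 0.95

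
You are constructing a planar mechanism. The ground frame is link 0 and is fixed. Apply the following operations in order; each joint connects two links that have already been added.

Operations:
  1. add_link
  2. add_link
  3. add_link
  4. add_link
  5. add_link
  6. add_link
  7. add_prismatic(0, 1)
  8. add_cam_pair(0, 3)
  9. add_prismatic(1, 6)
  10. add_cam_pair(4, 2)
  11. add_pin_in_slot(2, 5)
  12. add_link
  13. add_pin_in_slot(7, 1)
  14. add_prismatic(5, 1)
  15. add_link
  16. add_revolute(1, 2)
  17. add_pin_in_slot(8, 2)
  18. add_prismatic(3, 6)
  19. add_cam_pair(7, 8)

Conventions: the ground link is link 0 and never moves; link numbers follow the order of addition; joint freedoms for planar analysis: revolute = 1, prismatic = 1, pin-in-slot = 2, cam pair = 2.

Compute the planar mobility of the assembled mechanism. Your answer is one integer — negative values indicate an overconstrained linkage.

ground; <1,0,0>
#1 <2,0,0>
#2 <3,0,0>
#3 <4,0,0>
#4 <5,0,0>
#5 <6,0,0>
#6 <7,0,0>
P:0↔1 J1 <7,1,0>
C:0↔3 J2 <7,1,1>
P:1↔6 J1 <7,2,1>
C:4↔2 J2 <7,2,2>
PS:2↔5 J2 <7,2,3>
#7 <8,2,3>
PS:7↔1 J2 <8,2,4>
P:5↔1 J1 <8,3,4>
#8 <9,3,4>
R:1↔2 J1 <9,4,4>
PS:8↔2 J2 <9,4,5>
P:3↔6 J1 <9,5,5>
C:7↔8 J2 <9,5,6>
3×8 − 2×5 − 1×6 = 8

M = 8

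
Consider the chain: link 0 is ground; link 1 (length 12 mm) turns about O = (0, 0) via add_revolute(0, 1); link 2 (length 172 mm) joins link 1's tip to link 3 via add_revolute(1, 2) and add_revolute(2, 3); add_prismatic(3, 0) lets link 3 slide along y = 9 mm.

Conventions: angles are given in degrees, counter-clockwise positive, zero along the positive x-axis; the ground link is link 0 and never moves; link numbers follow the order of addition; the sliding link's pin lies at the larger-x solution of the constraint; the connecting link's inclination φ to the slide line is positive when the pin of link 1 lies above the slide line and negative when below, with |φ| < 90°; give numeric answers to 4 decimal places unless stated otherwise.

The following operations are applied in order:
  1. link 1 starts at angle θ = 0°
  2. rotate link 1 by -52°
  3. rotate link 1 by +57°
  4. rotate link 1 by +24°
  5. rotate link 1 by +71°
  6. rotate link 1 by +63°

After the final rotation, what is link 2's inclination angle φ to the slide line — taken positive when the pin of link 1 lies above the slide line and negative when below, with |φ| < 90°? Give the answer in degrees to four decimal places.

geometry: r = 12 mm, L = 172 mm, e = 9 mm; θ starts at 0°
rotate link 1 by -52°: θ ← 0° -52° = -52°
rotate link 1 by +57°: θ ← -52° +57° = 5°
rotate link 1 by +24°: θ ← 5° +24° = 29°
rotate link 1 by +71°: θ ← 29° +71° = 100°
rotate link 1 by +63°: θ ← 100° +63° = 163°
h = r sin θ − e = 3.508460 − 9 = -5.491540
sin φ = h / L = -5.491540 / 172 = -0.03192756
φ = arcsin(-0.03192756) = -1.829625°

-1.8296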